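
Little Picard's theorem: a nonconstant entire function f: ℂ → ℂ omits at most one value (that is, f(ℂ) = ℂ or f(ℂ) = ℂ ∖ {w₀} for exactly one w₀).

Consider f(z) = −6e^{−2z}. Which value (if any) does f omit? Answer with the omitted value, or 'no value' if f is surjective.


Little Picard bounds the complement of f(ℂ) to at most one point.
e^{−2z} is never zero on ℂ, so -6·e^{−2z} takes every value in ℂ ∖ {0}. Adding 0 shifts the range to ℂ ∖ {0}. Thus f omits exactly the value 0.

Omitted value: 0.


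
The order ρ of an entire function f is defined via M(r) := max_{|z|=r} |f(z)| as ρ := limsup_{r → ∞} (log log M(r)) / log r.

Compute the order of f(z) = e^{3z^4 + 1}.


|e^{3z^4 + 1}| = e^{Re(3·z^4) + 1} ≤ e^{3|z|^4 + 1} = e^{3r^4 + 1} on |z| = r, so ρ ≤ 4. Choosing z on |z|=r so that 3·z^4 is real positive (always possible by picking arg z appropriately) gives |f(z)| = e^{3r^4 + 1}, matching the bound. The additive constant 1 does not affect log log M(r) ~ 4·log r. Hence ρ = 4.
Therefore ρ = 4.

Order ρ = 4.


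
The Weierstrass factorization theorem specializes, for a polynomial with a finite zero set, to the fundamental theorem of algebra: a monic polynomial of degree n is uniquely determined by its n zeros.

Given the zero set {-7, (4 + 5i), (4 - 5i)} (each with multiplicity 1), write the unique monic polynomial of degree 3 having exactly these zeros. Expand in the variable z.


The polynomial is p(z) = ∏_{α ∈ S} (z − α), where S = {-7, (4 + 5i), (4 - 5i)}.
Expanding the product yields: p(z) = z^3 -z^2 -15·z + 287.
Note conjugate pairs combine to real quadratics: (z − (4+5i))(z − (4−5i)) = z² − 8z + 41.
The resulting polynomial has degree 3 and real coefficients as required.

p(z) = z^3 -z^2 -15·z + 287.


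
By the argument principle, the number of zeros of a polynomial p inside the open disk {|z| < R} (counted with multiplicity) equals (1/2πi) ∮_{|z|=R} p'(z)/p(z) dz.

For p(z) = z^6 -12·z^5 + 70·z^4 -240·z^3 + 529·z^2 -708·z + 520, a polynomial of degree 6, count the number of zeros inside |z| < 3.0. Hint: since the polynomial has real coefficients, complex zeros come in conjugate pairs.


The zeros of p are: (1 + 2i), (1 - 2i), (3 + 2i), (3 - 2i), (2 + 2i), (2 - 2i).
Their magnitudes are: 2.236, 2.236, 3.606, 3.606, 2.828, 2.828.
Zeros with |z| < R = 3.0: (1 + 2i), (1 - 2i), (2 + 2i), (2 - 2i).
Count = 4.
By the argument principle, (1/2πi) ∮_{|z|=R} p'(z)/p(z) dz equals exactly this count.

Number of zeros inside |z| < 3.0: 4.


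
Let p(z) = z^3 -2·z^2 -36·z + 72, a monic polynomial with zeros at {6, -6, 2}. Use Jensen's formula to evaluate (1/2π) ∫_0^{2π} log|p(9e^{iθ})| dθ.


Zeros: -6, 2, 6; r = 9.
Inside |z| < r: -6, 2, 6. Outside (|z| ≥ r): ∅.
p(0) = 72, so log|p(0)| = log(72) = 4.2767.
Apply Jensen: I(r) = log|p(0)| + Σ_k log(r/|z_k|), summed over zeros inside |z| < r.
  log(r/|z_k|) for z_k = 6: log(9/6) = 0.4055
  log(r/|z_k|) for z_k = -6: log(9/6) = 0.4055
  log(r/|z_k|) for z_k = 2: log(9/2) = 1.5041
Sum over inside zeros: 2.3150.
I(r) = log|p(0)| + (inside sum) = 4.2767 + 2.3150 = 6.5917.
Closed form (all zeros inside, monic): I(r) = n·log(r) = 3·log(9) = 6.5917. ✓

I(r) ≈ 6.5917.


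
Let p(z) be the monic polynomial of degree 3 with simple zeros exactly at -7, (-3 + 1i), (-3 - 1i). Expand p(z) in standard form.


The polynomial is p(z) = ∏_{α ∈ S} (z − α), where S = {-7, (-3 + 1i), (-3 - 1i)}.
Expanding the product yields: p(z) = z^3 + 13·z^2 + 52·z + 70.
Note conjugate pairs combine to real quadratics: (z − (-3+1i))(z − (-3−1i)) = z² + 6z + 10.
The resulting polynomial has degree 3 and real coefficients as required.

p(z) = z^3 + 13·z^2 + 52·z + 70.


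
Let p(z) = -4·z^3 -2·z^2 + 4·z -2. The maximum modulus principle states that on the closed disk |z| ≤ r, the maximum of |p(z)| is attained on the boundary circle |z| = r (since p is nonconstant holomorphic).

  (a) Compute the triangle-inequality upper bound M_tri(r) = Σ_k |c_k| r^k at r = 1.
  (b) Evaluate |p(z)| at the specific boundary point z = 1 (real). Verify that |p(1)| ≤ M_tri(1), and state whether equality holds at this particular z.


Coefficients: c_0 = -2, c_1 = 4, c_2 = -2, c_3 = -4. Radius r = 1.
Part (a). Triangle bound: M_tri(r) = Σ_k |c_k| r^k
  = |-2|·1^0 + |4|·1^1 + |-2|·1^2 + |-4|·1^3
  = 2 + 4 + 2 + 4 = 12.
This bounds M(r) := max_{|z|=r} |p(z)| from above; equality holds iff all terms c_k z^k can be made to align in phase at a single z on |z|=r.
Part (b). At z = 1 (real, on the circle |z| = r):
  p(1) = (-2)·1^0 + (4)·1^1 + (-2)·1^2 + (-4)·1^3 = -4.
  |p(1)| = 4.
Check: |p(1)| = 4 ≤ 12 = M_tri(1). ✓ Equality does not hold at z = 1 (the coefficients have mixed signs, so the terms do not all align in phase there).

M_tri(1) = 12; |p(1)| = 4; equality at z=1: no.


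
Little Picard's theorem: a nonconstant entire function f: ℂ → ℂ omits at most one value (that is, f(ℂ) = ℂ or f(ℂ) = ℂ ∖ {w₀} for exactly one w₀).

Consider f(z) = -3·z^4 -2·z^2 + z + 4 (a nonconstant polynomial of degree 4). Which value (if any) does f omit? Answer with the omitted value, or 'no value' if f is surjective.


Little Picard bounds the complement of f(ℂ) to at most one point.
For every w ∈ ℂ, the equation p(z) − w = 0 is a nonconstant polynomial in z and hence has at least one root by the fundamental theorem of algebra. So p is surjective onto ℂ, omitting no value.

Omitted value: no value.


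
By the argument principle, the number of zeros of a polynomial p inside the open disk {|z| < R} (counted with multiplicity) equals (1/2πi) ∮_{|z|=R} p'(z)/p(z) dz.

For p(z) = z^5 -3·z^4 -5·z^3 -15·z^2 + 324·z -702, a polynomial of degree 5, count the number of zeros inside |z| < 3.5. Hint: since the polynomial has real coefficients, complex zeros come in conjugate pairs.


The zeros of p are: (3 + 2i), (3 - 2i), (-3 + 3i), (-3 - 3i), 3.
Their magnitudes are: 3.606, 3.606, 4.243, 4.243, 3.
Zeros with |z| < R = 3.5: 3.
Count = 1.
By the argument principle, (1/2πi) ∮_{|z|=R} p'(z)/p(z) dz equals exactly this count.

Number of zeros inside |z| < 3.5: 1.


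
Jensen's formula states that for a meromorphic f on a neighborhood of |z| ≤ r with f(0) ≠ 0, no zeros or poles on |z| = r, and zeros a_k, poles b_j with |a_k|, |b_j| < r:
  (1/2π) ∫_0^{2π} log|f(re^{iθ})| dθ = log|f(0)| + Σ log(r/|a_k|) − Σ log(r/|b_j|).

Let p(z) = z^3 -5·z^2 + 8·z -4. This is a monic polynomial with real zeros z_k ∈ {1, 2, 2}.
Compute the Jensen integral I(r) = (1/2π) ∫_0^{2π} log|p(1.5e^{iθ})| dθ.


Zeros: 1, 2, 2; r = 1.5.
Inside |z| < r: 1. Outside (|z| ≥ r): 2, 2.
p(0) = -4, so log|p(0)| = log(4) = 1.3863.
Apply Jensen: I(r) = log|p(0)| + Σ_k log(r/|z_k|), summed over zeros inside |z| < r.
  log(r/|z_k|) for z_k = 1: log(1.5/1) = 0.4055
  Outside zeros (2, 2) contribute nothing to the Jensen sum.
Sum over inside zeros: 0.4055.
I(r) = log|p(0)| + (inside sum) = 1.3863 + 0.4055 = 1.7918.
Note: since some zeros are outside |z| ≤ r, the simplified n·log(r) form does NOT apply — only the inside zeros contribute.

I(r) ≈ 1.7918.


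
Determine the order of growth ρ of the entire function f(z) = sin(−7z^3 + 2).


Write sin(w) = (e^{iw} ± e^{−iw})/(2 or 2i), so |sin(w)| ≤ e^{|w|}. With w = −7z^3 + 2, |w| ≤ 7r^3 + 2 on |z|=r, giving M(r) ≤ e^{7r^3 + 2} and ρ ≤ 3. For the lower bound, choose z on |z|=r with -7z^3 purely imaginary of modulus 7r^3; then |sin(−7z^3 + 2)| grows like e^{7r^3}/2, so ρ ≥ 3. Hence ρ = 3.
Therefore ρ = 3.

Order ρ = 3.


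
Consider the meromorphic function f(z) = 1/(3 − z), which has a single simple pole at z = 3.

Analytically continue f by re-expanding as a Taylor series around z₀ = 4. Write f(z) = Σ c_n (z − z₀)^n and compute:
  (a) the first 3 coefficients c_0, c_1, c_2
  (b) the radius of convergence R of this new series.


Let w = z − z₀, so z = z₀ + w.
Then 3 − z = 3 − (z₀ + w) = (3 − z₀) − w = -1 − w.
f(z) = 1/(-1 − w) = (1/(-1)) · 1/(1 − w/(-1)) = Σ_{n≥0} w^n / (-1)^(n+1).
So c_n = 1/(-1)^(n+1):
  c_0 = 1/(-1)^1 = -1.
  c_1 = 1/(-1)^2 = 1.
  c_2 = 1/(-1)^3 = -1.
The series is valid for |w/d| < 1, i.e. |z − z₀| < |d|.
Radius of convergence: R = |3 − z₀| = |-1| = 1 (distance from z₀ to the singularity z = 3).

c_0 = -1, c_1 = 1, c_2 = -1; R = 1.


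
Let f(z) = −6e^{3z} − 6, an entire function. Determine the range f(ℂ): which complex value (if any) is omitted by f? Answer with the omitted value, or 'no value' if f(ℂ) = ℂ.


Little Picard bounds the complement of f(ℂ) to at most one point.
e^{3z} is never zero on ℂ, so -6·e^{3z} takes every value in ℂ ∖ {0}. Adding -6 shifts the range to ℂ ∖ {-6}. Thus f omits exactly the value -6.

Omitted value: -6.


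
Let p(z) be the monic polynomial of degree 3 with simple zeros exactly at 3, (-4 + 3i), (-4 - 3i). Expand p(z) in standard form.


The polynomial is p(z) = ∏_{α ∈ S} (z − α), where S = {3, (-4 + 3i), (-4 - 3i)}.
Expanding the product yields: p(z) = z^3 + 5·z^2 + z -75.
Note conjugate pairs combine to real quadratics: (z − (-4+3i))(z − (-4−3i)) = z² + 8z + 25.
The resulting polynomial has degree 3 and real coefficients as required.

p(z) = z^3 + 5·z^2 + z -75.


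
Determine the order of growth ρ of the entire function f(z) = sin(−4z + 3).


sin(w) is a linear combination of e^{iw} and e^{−iw} (or e^w, e^{−w} in the hyperbolic case), so |sin(w)| ≤ e^{|w|}. With w = −4z + 3, |w| ≤ 4|z| + 3 = 4r + 3 on |z| = r, giving M(r) ≤ e^{4r + 3}, so ρ ≤ 1. On a suitable ray (z = it for sin/cos; z = t for sinh/cosh, t real → ∞), |sin(−4z + 3)| grows like e^{4|t|}/2, so ρ ≥ 1. Hence ρ = 1.
Therefore ρ = 1.

Order ρ = 1.


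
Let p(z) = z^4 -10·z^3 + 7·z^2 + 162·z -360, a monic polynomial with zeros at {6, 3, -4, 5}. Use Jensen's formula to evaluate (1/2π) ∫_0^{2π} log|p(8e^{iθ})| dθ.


Zeros: -4, 3, 5, 6; r = 8.
Inside |z| < r: -4, 3, 5, 6. Outside (|z| ≥ r): ∅.
p(0) = -360, so log|p(0)| = log(360) = 5.8861.
Apply Jensen: I(r) = log|p(0)| + Σ_k log(r/|z_k|), summed over zeros inside |z| < r.
  log(r/|z_k|) for z_k = 6: log(8/6) = 0.2877
  log(r/|z_k|) for z_k = 3: log(8/3) = 0.9808
  log(r/|z_k|) for z_k = -4: log(8/4) = 0.6931
  log(r/|z_k|) for z_k = 5: log(8/5) = 0.4700
Sum over inside zeros: 2.4317.
I(r) = log|p(0)| + (inside sum) = 5.8861 + 2.4317 = 8.3178.
Closed form (all zeros inside, monic): I(r) = n·log(r) = 4·log(8) = 8.3178. ✓

I(r) ≈ 8.3178.


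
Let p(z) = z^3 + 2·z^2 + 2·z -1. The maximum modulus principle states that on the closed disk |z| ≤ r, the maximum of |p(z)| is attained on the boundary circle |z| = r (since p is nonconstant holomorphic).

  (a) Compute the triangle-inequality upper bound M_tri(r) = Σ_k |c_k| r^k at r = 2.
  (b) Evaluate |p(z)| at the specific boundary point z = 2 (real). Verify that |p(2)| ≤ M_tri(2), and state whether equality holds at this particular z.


Coefficients: c_0 = -1, c_1 = 2, c_2 = 2, c_3 = 1. Radius r = 2.
Part (a). Triangle bound: M_tri(r) = Σ_k |c_k| r^k
  = |-1|·2^0 + |2|·2^1 + |2|·2^2 + |1|·2^3
  = 1 + 4 + 8 + 8 = 21.
This bounds M(r) := max_{|z|=r} |p(z)| from above; equality holds iff all terms c_k z^k can be made to align in phase at a single z on |z|=r.
Part (b). At z = 2 (real, on the circle |z| = r):
  p(2) = (-1)·2^0 + (2)·2^1 + (2)·2^2 + (1)·2^3 = 19.
  |p(2)| = 19.
Check: |p(2)| = 19 ≤ 21 = M_tri(2). ✓ Equality does not hold at z = 2 (the coefficients have mixed signs, so the terms do not all align in phase there).

M_tri(2) = 21; |p(2)| = 19; equality at z=2: no.


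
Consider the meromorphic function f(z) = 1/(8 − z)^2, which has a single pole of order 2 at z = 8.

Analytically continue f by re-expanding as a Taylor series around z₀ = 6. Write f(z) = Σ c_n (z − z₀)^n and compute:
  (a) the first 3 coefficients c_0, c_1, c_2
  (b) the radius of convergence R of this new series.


Let w = z − z₀, so z = z₀ + w.
Then 8 − z = 8 − (z₀ + w) = (8 − z₀) − w = 2 − w.
f(z) = 1/(2 − w)^2 = (1/(2)^2) · (1 − w/(2))^{−2}.
By the binomial series (1−u)^{−2} = Σ_{n≥0} C(n+1, 1) u^n for |u|<1, with u = w/(2):
  c_n = C(n+1, 1) / (2)^(n+2).
  c_0 = 1/(2)^2 = 1/4.
  c_1 = 2/(2)^3 = 1/4.
  c_2 = 3/(2)^4 = 3/16.
The series is valid for |w/d| < 1, i.e. |z − z₀| < |d|.
Radius of convergence: R = |8 − z₀| = |2| = 2 (distance from z₀ to the singularity z = 8).

c_0 = 1/4, c_1 = 1/4, c_2 = 3/16; R = 2.


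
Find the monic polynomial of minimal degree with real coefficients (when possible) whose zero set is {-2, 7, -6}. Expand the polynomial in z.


The polynomial is p(z) = ∏_{α ∈ S} (z − α), where S = {-2, 7, -6}.
Expanding the product yields: p(z) = z^3 + z^2 -44·z -84.
The resulting polynomial has degree 3 and real coefficients as required.

p(z) = z^3 + z^2 -44·z -84.


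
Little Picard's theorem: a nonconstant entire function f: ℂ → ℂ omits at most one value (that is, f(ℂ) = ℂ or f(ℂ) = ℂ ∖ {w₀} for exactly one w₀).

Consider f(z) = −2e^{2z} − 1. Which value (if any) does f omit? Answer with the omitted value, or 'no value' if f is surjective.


Little Picard bounds the complement of f(ℂ) to at most one point.
e^{2z} is never zero on ℂ, so -2·e^{2z} takes every value in ℂ ∖ {0}. Adding -1 shifts the range to ℂ ∖ {-1}. Thus f omits exactly the value -1.

Omitted value: -1.


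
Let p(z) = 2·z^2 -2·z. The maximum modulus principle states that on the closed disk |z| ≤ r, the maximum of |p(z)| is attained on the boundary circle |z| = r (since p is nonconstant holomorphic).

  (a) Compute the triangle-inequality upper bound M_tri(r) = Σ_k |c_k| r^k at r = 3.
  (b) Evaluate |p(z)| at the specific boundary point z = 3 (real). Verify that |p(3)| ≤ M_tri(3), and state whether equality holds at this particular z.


Coefficients: c_0 = 0, c_1 = -2, c_2 = 2. Radius r = 3.
Part (a). Triangle bound: M_tri(r) = Σ_k |c_k| r^k
  = |0|·3^0 + |-2|·3^1 + |2|·3^2
  = 0 + 6 + 18 = 24.
This bounds M(r) := max_{|z|=r} |p(z)| from above; equality holds iff all terms c_k z^k can be made to align in phase at a single z on |z|=r.
Part (b). At z = 3 (real, on the circle |z| = r):
  p(3) = (0)·3^0 + (-2)·3^1 + (2)·3^2 = 12.
  |p(3)| = 12.
Check: |p(3)| = 12 ≤ 24 = M_tri(3). ✓ Equality does not hold at z = 3 (the coefficients have mixed signs, so the terms do not all align in phase there).

M_tri(3) = 24; |p(3)| = 12; equality at z=3: no.


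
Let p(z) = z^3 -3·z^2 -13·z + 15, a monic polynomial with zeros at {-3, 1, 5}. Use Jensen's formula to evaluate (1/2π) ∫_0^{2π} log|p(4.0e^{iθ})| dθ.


Zeros: -3, 1, 5; r = 4.0.
Inside |z| < r: -3, 1. Outside (|z| ≥ r): 5.
p(0) = 15, so log|p(0)| = log(15) = 2.7081.
Apply Jensen: I(r) = log|p(0)| + Σ_k log(r/|z_k|), summed over zeros inside |z| < r.
  log(r/|z_k|) for z_k = -3: log(4.0/3) = 0.2877
  log(r/|z_k|) for z_k = 1: log(4.0/1) = 1.3863
  Outside zeros (5) contribute nothing to the Jensen sum.
Sum over inside zeros: 1.6740.
I(r) = log|p(0)| + (inside sum) = 2.7081 + 1.6740 = 4.3820.
Note: since some zeros are outside |z| ≤ r, the simplified n·log(r) form does NOT apply — only the inside zeros contribute.

I(r) ≈ 4.3820.


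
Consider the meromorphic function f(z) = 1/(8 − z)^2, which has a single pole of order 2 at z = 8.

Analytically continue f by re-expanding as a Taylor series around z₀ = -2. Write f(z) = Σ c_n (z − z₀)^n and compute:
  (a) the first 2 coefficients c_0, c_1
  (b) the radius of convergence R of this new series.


Let w = z − z₀, so z = z₀ + w.
Then 8 − z = 8 − (z₀ + w) = (8 − z₀) − w = 10 − w.
f(z) = 1/(10 − w)^2 = (1/(10)^2) · (1 − w/(10))^{−2}.
By the binomial series (1−u)^{−2} = Σ_{n≥0} C(n+1, 1) u^n for |u|<1, with u = w/(10):
  c_n = C(n+1, 1) / (10)^(n+2).
  c_0 = 1/(10)^2 = 1/100.
  c_1 = 2/(10)^3 = 1/500.
The series is valid for |w/d| < 1, i.e. |z − z₀| < |d|.
Radius of convergence: R = |8 − z₀| = |10| = 10 (distance from z₀ to the singularity z = 8).

c_0 = 1/100, c_1 = 1/500; R = 10.


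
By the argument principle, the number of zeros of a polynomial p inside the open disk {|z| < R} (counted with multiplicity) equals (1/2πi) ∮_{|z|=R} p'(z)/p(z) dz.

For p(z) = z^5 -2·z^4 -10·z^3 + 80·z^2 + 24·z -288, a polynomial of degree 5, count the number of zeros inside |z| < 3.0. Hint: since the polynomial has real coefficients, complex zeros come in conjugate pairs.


The zeros of p are: -2, -4, 2, (3 + 3i), (3 - 3i).
Their magnitudes are: 2, 4, 2, 4.243, 4.243.
Zeros with |z| < R = 3.0: -2, 2.
Count = 2.
By the argument principle, (1/2πi) ∮_{|z|=R} p'(z)/p(z) dz equals exactly this count.

Number of zeros inside |z| < 3.0: 2.


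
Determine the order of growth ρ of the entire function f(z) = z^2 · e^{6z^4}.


M(r) = max_{|z|=r} |1|·|z|^2·|e^{6z^4}| = 1·r^2 · e^{6r^4} (the factors attain their maxima compatibly on |z|=r). Then log M(r) = log 1 + 2·log r + 6r^4, dominated by the last term, so log log M(r) ~ 4·log r. The polynomial factor 1z^2 contributes only a log r term and does not affect the order. ρ = 4.
Therefore ρ = 4.

Order ρ = 4.


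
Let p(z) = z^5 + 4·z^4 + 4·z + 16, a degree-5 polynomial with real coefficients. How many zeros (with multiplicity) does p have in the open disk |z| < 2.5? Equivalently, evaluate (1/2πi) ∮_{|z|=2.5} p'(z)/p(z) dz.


The zeros of p are: (1 + 1i), (1 - 1i), (-1 + 1i), (-1 - 1i), -4.
Their magnitudes are: 1.414, 1.414, 1.414, 1.414, 4.
Zeros with |z| < R = 2.5: (1 + 1i), (1 - 1i), (-1 + 1i), (-1 - 1i).
Count = 4.
By the argument principle, (1/2πi) ∮_{|z|=R} p'(z)/p(z) dz equals exactly this count.

Number of zeros inside |z| < 2.5: 4.


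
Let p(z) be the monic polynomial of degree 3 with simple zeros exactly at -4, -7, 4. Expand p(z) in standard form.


The polynomial is p(z) = ∏_{α ∈ S} (z − α), where S = {-4, -7, 4}.
Expanding the product yields: p(z) = z^3 + 7·z^2 -16·z -112.
The resulting polynomial has degree 3 and real coefficients as required.

p(z) = z^3 + 7·z^2 -16·z -112.


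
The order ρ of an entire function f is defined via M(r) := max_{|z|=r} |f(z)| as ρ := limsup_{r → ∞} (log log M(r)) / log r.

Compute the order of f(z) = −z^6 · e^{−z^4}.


M(r) = max_{|z|=r} |-1|·|z|^6·|e^{−z^4}| = 1·r^6 · e^{1r^4} (the factors attain their maxima compatibly on |z|=r). Then log M(r) = log 1 + 6·log r + 1r^4, dominated by the last term, so log log M(r) ~ 4·log r. The polynomial factor -1z^6 contributes only a log r term and does not affect the order. ρ = 4.
Therefore ρ = 4.

Order ρ = 4.


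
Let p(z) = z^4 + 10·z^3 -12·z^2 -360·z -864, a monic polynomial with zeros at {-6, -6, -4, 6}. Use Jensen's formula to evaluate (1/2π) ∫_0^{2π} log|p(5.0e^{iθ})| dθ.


Zeros: -6, -6, -4, 6; r = 5.0.
Inside |z| < r: -4. Outside (|z| ≥ r): -6, -6, 6.
p(0) = -864, so log|p(0)| = log(864) = 6.7616.
Apply Jensen: I(r) = log|p(0)| + Σ_k log(r/|z_k|), summed over zeros inside |z| < r.
  log(r/|z_k|) for z_k = -4: log(5.0/4) = 0.2231
  Outside zeros (-6, -6, 6) contribute nothing to the Jensen sum.
Sum over inside zeros: 0.2231.
I(r) = log|p(0)| + (inside sum) = 6.7616 + 0.2231 = 6.9847.
Note: since some zeros are outside |z| ≤ r, the simplified n·log(r) form does NOT apply — only the inside zeros contribute.

I(r) ≈ 6.9847.


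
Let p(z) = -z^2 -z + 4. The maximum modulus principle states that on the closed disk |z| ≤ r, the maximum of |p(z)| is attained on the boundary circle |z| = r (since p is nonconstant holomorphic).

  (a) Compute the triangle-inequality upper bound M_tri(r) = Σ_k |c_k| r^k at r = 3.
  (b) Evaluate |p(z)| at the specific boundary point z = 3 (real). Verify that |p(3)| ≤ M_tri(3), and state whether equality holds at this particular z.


Coefficients: c_0 = 4, c_1 = -1, c_2 = -1. Radius r = 3.
Part (a). Triangle bound: M_tri(r) = Σ_k |c_k| r^k
  = |4|·3^0 + |-1|·3^1 + |-1|·3^2
  = 4 + 3 + 9 = 16.
This bounds M(r) := max_{|z|=r} |p(z)| from above; equality holds iff all terms c_k z^k can be made to align in phase at a single z on |z|=r.
Part (b). At z = 3 (real, on the circle |z| = r):
  p(3) = (4)·3^0 + (-1)·3^1 + (-1)·3^2 = -8.
  |p(3)| = 8.
Check: |p(3)| = 8 ≤ 16 = M_tri(3). ✓ Equality does not hold at z = 3 (the coefficients have mixed signs, so the terms do not all align in phase there).

M_tri(3) = 16; |p(3)| = 8; equality at z=3: no.


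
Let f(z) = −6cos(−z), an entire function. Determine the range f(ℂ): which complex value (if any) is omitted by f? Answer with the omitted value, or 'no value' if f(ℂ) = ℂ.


Little Picard bounds the complement of f(ℂ) to at most one point.
cos is entire and surjective onto ℂ: for every w ∈ ℂ, cos(ζ) = w has a solution ζ ∈ ℂ (e.g., via the complex inverse arccos). With ζ = −z this gives z = ζ/(-1). Then -6·cos(−z) takes every value in -6·ℂ = ℂ, and adding 0 is a bijection of ℂ. So f is surjective and omits no value. (Note: only on the real line is cos bounded by [−1, 1].)

Omitted value: no value.


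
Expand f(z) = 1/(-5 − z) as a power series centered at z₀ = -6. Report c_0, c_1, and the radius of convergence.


Let w = z − z₀, so z = z₀ + w.
Then -5 − z = -5 − (z₀ + w) = (-5 − z₀) − w = 1 − w.
f(z) = 1/(1 − w) = (1/(1)) · 1/(1 − w/(1)) = Σ_{n≥0} w^n / (1)^(n+1).
So c_n = 1/(1)^(n+1):
  c_0 = 1/(1)^1 = 1.
  c_1 = 1/(1)^2 = 1.
The series is valid for |w/d| < 1, i.e. |z − z₀| < |d|.
Radius of convergence: R = |-5 − z₀| = |1| = 1 (distance from z₀ to the singularity z = -5).

c_0 = 1, c_1 = 1; R = 1.


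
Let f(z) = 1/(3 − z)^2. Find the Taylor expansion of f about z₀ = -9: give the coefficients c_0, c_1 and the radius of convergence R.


Let w = z − z₀, so z = z₀ + w.
Then 3 − z = 3 − (z₀ + w) = (3 − z₀) − w = 12 − w.
f(z) = 1/(12 − w)^2 = (1/(12)^2) · (1 − w/(12))^{−2}.
By the binomial series (1−u)^{−2} = Σ_{n≥0} C(n+1, 1) u^n for |u|<1, with u = w/(12):
  c_n = C(n+1, 1) / (12)^(n+2).
  c_0 = 1/(12)^2 = 1/144.
  c_1 = 2/(12)^3 = 1/864.
The series is valid for |w/d| < 1, i.e. |z − z₀| < |d|.
Radius of convergence: R = |3 − z₀| = |12| = 12 (distance from z₀ to the singularity z = 3).

c_0 = 1/144, c_1 = 1/864; R = 12.


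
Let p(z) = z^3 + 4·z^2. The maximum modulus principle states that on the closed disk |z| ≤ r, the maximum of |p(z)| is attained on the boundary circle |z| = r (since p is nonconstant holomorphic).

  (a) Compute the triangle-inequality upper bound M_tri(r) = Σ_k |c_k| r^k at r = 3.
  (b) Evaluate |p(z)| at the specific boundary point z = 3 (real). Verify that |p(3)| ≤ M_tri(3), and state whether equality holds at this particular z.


Coefficients: c_0 = 0, c_1 = 0, c_2 = 4, c_3 = 1. Radius r = 3.
Part (a). Triangle bound: M_tri(r) = Σ_k |c_k| r^k
  = |0|·3^0 + |0|·3^1 + |4|·3^2 + |1|·3^3
  = 0 + 0 + 36 + 27 = 63.
This bounds M(r) := max_{|z|=r} |p(z)| from above; equality holds iff all terms c_k z^k can be made to align in phase at a single z on |z|=r.
Part (b). At z = 3 (real, on the circle |z| = r):
  p(3) = (0)·3^0 + (0)·3^1 + (4)·3^2 + (1)·3^3 = 63.
  |p(3)| = 63.
Since all nonzero coefficients share the same sign, |p(3)| = 63 = M_tri(3); the triangle bound is attained at z = 3, so in fact M(r) = 63.

M_tri(3) = 63; |p(3)| = 63; equality at z=3: yes.


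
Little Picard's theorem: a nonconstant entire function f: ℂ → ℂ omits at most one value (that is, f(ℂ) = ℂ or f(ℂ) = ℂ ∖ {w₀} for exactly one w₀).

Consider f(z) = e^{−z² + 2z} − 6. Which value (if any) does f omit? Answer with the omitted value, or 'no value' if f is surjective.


Little Picard bounds the complement of f(ℂ) to at most one point.
The exponent g(z) = −z² + 2z is a nonconstant polynomial, hence surjective onto ℂ. So e^{g(z)} takes every value in {e^w : w ∈ ℂ} = ℂ ∖ {0}. Adding -6 shifts the range to ℂ ∖ {-6}. f omits exactly -6.

Omitted value: -6.


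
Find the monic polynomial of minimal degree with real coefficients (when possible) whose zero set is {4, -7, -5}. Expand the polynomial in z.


The polynomial is p(z) = ∏_{α ∈ S} (z − α), where S = {4, -7, -5}.
Expanding the product yields: p(z) = z^3 + 8·z^2 -13·z -140.
The resulting polynomial has degree 3 and real coefficients as required.

p(z) = z^3 + 8·z^2 -13·z -140.


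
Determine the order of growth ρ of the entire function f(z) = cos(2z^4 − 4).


Write cos(w) = (e^{iw} ± e^{−iw})/(2 or 2i), so |cos(w)| ≤ e^{|w|}. With w = 2z^4 − 4, |w| ≤ 2r^4 + 4 on |z|=r, giving M(r) ≤ e^{2r^4 + 4} and ρ ≤ 4. For the lower bound, choose z on |z|=r with 2z^4 purely imaginary of modulus 2r^4; then |cos(2z^4 − 4)| grows like e^{2r^4}/2, so ρ ≥ 4. Hence ρ = 4.
Therefore ρ = 4.

Order ρ = 4.


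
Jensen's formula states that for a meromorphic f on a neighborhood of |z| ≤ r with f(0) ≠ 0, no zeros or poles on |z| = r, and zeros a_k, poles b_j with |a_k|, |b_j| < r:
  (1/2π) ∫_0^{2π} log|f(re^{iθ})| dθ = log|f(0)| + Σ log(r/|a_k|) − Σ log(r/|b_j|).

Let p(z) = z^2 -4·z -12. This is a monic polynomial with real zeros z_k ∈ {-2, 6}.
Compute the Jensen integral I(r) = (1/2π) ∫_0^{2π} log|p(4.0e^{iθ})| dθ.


Zeros: -2, 6; r = 4.0.
Inside |z| < r: -2. Outside (|z| ≥ r): 6.
p(0) = -12, so log|p(0)| = log(12) = 2.4849.
Apply Jensen: I(r) = log|p(0)| + Σ_k log(r/|z_k|), summed over zeros inside |z| < r.
  log(r/|z_k|) for z_k = -2: log(4.0/2) = 0.6931
  Outside zeros (6) contribute nothing to the Jensen sum.
Sum over inside zeros: 0.6931.
I(r) = log|p(0)| + (inside sum) = 2.4849 + 0.6931 = 3.1781.
Note: since some zeros are outside |z| ≤ r, the simplified n·log(r) form does NOT apply — only the inside zeros contribute.

I(r) ≈ 3.1781.


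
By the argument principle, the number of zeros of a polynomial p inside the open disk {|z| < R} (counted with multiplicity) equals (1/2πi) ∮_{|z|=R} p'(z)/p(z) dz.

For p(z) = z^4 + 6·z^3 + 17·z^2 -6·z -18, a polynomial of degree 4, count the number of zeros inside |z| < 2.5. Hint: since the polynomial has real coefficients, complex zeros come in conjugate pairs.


The zeros of p are: 1, -1, (-3 + 3i), (-3 - 3i).
Their magnitudes are: 1, 1, 4.243, 4.243.
Zeros with |z| < R = 2.5: 1, -1.
Count = 2.
By the argument principle, (1/2πi) ∮_{|z|=R} p'(z)/p(z) dz equals exactly this count.

Number of zeros inside |z| < 2.5: 2.


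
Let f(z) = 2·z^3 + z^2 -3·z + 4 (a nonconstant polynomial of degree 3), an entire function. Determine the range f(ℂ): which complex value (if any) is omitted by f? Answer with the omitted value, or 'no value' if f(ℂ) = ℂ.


Little Picard bounds the complement of f(ℂ) to at most one point.
For every w ∈ ℂ, the equation p(z) − w = 0 is a nonconstant polynomial in z and hence has at least one root by the fundamental theorem of algebra. So p is surjective onto ℂ, omitting no value.

Omitted value: no value.


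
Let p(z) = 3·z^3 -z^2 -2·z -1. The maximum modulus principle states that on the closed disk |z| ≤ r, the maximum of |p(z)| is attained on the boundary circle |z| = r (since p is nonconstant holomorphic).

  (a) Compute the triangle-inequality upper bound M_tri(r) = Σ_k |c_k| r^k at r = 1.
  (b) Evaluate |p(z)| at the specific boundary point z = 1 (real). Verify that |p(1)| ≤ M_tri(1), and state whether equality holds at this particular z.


Coefficients: c_0 = -1, c_1 = -2, c_2 = -1, c_3 = 3. Radius r = 1.
Part (a). Triangle bound: M_tri(r) = Σ_k |c_k| r^k
  = |-1|·1^0 + |-2|·1^1 + |-1|·1^2 + |3|·1^3
  = 1 + 2 + 1 + 3 = 7.
This bounds M(r) := max_{|z|=r} |p(z)| from above; equality holds iff all terms c_k z^k can be made to align in phase at a single z on |z|=r.
Part (b). At z = 1 (real, on the circle |z| = r):
  p(1) = (-1)·1^0 + (-2)·1^1 + (-1)·1^2 + (3)·1^3 = -1.
  |p(1)| = 1.
Check: |p(1)| = 1 ≤ 7 = M_tri(1). ✓ Equality does not hold at z = 1 (the coefficients have mixed signs, so the terms do not all align in phase there).

M_tri(1) = 7; |p(1)| = 1; equality at z=1: no.


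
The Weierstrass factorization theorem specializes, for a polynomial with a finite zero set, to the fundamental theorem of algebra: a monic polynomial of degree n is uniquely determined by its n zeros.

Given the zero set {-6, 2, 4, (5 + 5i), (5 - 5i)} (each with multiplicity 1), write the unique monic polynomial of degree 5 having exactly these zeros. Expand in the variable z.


The polynomial is p(z) = ∏_{α ∈ S} (z − α), where S = {-6, 2, 4, (5 + 5i), (5 - 5i)}.
Expanding the product yields: p(z) = z^5 -10·z^4 + 22·z^3 + 328·z^2 -1880·z + 2400.
Note conjugate pairs combine to real quadratics: (z − (5+5i))(z − (5−5i)) = z² − 10z + 50.
The resulting polynomial has degree 5 and real coefficients as required.

p(z) = z^5 -10·z^4 + 22·z^3 + 328·z^2 -1880·z + 2400.


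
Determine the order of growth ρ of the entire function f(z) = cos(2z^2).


Write cos(w) = (e^{iw} ± e^{−iw})/(2 or 2i), so |cos(w)| ≤ e^{|w|}. With w = 2z^2, |w| ≤ 2r^2 + 0 on |z|=r, giving M(r) ≤ e^{2r^2 + 0} and ρ ≤ 2. For the lower bound, choose z on |z|=r with 2z^2 purely imaginary of modulus 2r^2; then |cos(2z^2)| grows like e^{2r^2}/2, so ρ ≥ 2. Hence ρ = 2.
Therefore ρ = 2.

Order ρ = 2.


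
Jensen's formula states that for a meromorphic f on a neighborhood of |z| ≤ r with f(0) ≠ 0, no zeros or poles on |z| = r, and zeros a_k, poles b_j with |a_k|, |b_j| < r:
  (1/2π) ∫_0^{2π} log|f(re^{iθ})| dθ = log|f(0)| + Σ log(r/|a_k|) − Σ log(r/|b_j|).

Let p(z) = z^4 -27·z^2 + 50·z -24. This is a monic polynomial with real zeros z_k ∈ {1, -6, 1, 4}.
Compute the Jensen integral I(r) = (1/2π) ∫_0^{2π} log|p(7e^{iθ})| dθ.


Zeros: -6, 1, 1, 4; r = 7.
Inside |z| < r: -6, 1, 1, 4. Outside (|z| ≥ r): ∅.
p(0) = -24, so log|p(0)| = log(24) = 3.1781.
Apply Jensen: I(r) = log|p(0)| + Σ_k log(r/|z_k|), summed over zeros inside |z| < r.
  log(r/|z_k|) for z_k = 1: log(7/1) = 1.9459
  log(r/|z_k|) for z_k = -6: log(7/6) = 0.1542
  log(r/|z_k|) for z_k = 1: log(7/1) = 1.9459
  log(r/|z_k|) for z_k = 4: log(7/4) = 0.5596
Sum over inside zeros: 4.6056.
I(r) = log|p(0)| + (inside sum) = 3.1781 + 4.6056 = 7.7836.
Closed form (all zeros inside, monic): I(r) = n·log(r) = 4·log(7) = 7.7836. ✓

I(r) ≈ 7.7836.


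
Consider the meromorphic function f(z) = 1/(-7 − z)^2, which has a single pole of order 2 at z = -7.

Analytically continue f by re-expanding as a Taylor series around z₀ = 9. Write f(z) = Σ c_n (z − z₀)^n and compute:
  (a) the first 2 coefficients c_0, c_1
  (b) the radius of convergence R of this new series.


Let w = z − z₀, so z = z₀ + w.
Then -7 − z = -7 − (z₀ + w) = (-7 − z₀) − w = -16 − w.
f(z) = 1/(-16 − w)^2 = (1/(-16)^2) · (1 − w/(-16))^{−2}.
By the binomial series (1−u)^{−2} = Σ_{n≥0} C(n+1, 1) u^n for |u|<1, with u = w/(-16):
  c_n = C(n+1, 1) / (-16)^(n+2).
  c_0 = 1/(-16)^2 = 1/256.
  c_1 = 2/(-16)^3 = -1/2048.
The series is valid for |w/d| < 1, i.e. |z − z₀| < |d|.
Radius of convergence: R = |-7 − z₀| = |-16| = 16 (distance from z₀ to the singularity z = -7).

c_0 = 1/256, c_1 = -1/2048; R = 16.


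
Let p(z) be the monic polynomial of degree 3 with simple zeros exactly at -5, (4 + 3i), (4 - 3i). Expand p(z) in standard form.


The polynomial is p(z) = ∏_{α ∈ S} (z − α), where S = {-5, (4 + 3i), (4 - 3i)}.
Expanding the product yields: p(z) = z^3 -3·z^2 -15·z + 125.
Note conjugate pairs combine to real quadratics: (z − (4+3i))(z − (4−3i)) = z² − 8z + 25.
The resulting polynomial has degree 3 and real coefficients as required.

p(z) = z^3 -3·z^2 -15·z + 125.


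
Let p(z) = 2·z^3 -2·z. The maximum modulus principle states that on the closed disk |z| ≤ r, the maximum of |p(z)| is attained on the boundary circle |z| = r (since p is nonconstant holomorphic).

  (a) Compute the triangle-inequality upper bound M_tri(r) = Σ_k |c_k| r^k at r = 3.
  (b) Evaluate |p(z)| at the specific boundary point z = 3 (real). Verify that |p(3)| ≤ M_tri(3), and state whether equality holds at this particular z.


Coefficients: c_0 = 0, c_1 = -2, c_2 = 0, c_3 = 2. Radius r = 3.
Part (a). Triangle bound: M_tri(r) = Σ_k |c_k| r^k
  = |0|·3^0 + |-2|·3^1 + |0|·3^2 + |2|·3^3
  = 0 + 6 + 0 + 54 = 60.
This bounds M(r) := max_{|z|=r} |p(z)| from above; equality holds iff all terms c_k z^k can be made to align in phase at a single z on |z|=r.
Part (b). At z = 3 (real, on the circle |z| = r):
  p(3) = (0)·3^0 + (-2)·3^1 + (0)·3^2 + (2)·3^3 = 48.
  |p(3)| = 48.
Check: |p(3)| = 48 ≤ 60 = M_tri(3). ✓ Equality does not hold at z = 3 (the coefficients have mixed signs, so the terms do not all align in phase there).

M_tri(3) = 60; |p(3)| = 48; equality at z=3: no.


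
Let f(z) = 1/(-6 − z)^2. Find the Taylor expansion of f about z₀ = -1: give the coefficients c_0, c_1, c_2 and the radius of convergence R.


Let w = z − z₀, so z = z₀ + w.
Then -6 − z = -6 − (z₀ + w) = (-6 − z₀) − w = -5 − w.
f(z) = 1/(-5 − w)^2 = (1/(-5)^2) · (1 − w/(-5))^{−2}.
By the binomial series (1−u)^{−2} = Σ_{n≥0} C(n+1, 1) u^n for |u|<1, with u = w/(-5):
  c_n = C(n+1, 1) / (-5)^(n+2).
  c_0 = 1/(-5)^2 = 1/25.
  c_1 = 2/(-5)^3 = -2/125.
  c_2 = 3/(-5)^4 = 3/625.
The series is valid for |w/d| < 1, i.e. |z − z₀| < |d|.
Radius of convergence: R = |-6 − z₀| = |-5| = 5 (distance from z₀ to the singularity z = -6).

c_0 = 1/25, c_1 = -2/125, c_2 = 3/625; R = 5.


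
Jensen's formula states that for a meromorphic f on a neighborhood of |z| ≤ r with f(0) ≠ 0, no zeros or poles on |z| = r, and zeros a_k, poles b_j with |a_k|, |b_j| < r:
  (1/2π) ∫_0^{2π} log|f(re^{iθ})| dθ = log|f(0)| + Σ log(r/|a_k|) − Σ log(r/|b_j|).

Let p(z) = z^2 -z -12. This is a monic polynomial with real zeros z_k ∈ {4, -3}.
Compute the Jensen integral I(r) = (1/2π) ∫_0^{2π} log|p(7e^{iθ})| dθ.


Zeros: -3, 4; r = 7.
Inside |z| < r: -3, 4. Outside (|z| ≥ r): ∅.
p(0) = -12, so log|p(0)| = log(12) = 2.4849.
Apply Jensen: I(r) = log|p(0)| + Σ_k log(r/|z_k|), summed over zeros inside |z| < r.
  log(r/|z_k|) for z_k = 4: log(7/4) = 0.5596
  log(r/|z_k|) for z_k = -3: log(7/3) = 0.8473
Sum over inside zeros: 1.4069.
I(r) = log|p(0)| + (inside sum) = 2.4849 + 1.4069 = 3.8918.
Closed form (all zeros inside, monic): I(r) = n·log(r) = 2·log(7) = 3.8918. ✓

I(r) ≈ 3.8918.


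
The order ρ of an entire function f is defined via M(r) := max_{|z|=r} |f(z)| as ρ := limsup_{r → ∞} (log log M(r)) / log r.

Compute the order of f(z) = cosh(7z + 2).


cosh(w) is a linear combination of e^{iw} and e^{−iw} (or e^w, e^{−w} in the hyperbolic case), so |cosh(w)| ≤ e^{|w|}. With w = 7z + 2, |w| ≤ 7|z| + 2 = 7r + 2 on |z| = r, giving M(r) ≤ e^{7r + 2}, so ρ ≤ 1. On a suitable ray (z = it for sin/cos; z = t for sinh/cosh, t real → ∞), |cosh(7z + 2)| grows like e^{7|t|}/2, so ρ ≥ 1. Hence ρ = 1.
Therefore ρ = 1.

Order ρ = 1.


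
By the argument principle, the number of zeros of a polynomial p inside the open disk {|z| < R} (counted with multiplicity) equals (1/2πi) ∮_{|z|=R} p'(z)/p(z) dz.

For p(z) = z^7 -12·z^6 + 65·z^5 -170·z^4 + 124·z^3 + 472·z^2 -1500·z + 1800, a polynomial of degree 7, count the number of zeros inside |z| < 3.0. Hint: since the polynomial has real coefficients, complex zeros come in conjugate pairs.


The zeros of p are: -2, (3 + 3i), (3 - 3i), (3 + 1i), (3 - 1i), (1 + 2i), (1 - 2i).
Their magnitudes are: 2, 4.243, 4.243, 3.162, 3.162, 2.236, 2.236.
Zeros with |z| < R = 3.0: -2, (1 + 2i), (1 - 2i).
Count = 3.
By the argument principle, (1/2πi) ∮_{|z|=R} p'(z)/p(z) dz equals exactly this count.

Number of zeros inside |z| < 3.0: 3.


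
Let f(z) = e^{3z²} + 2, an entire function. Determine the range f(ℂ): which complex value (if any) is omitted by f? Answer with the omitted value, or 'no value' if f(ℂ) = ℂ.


Little Picard bounds the complement of f(ℂ) to at most one point.
The exponent g(z) = 3z² is a nonconstant polynomial, hence surjective onto ℂ. So e^{g(z)} takes every value in {e^w : w ∈ ℂ} = ℂ ∖ {0}. Adding 2 shifts the range to ℂ ∖ {2}. f omits exactly 2.

Omitted value: 2.


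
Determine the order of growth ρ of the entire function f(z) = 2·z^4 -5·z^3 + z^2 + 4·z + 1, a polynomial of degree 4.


|f(z)| ≤ Σ|c_k|·r^k = O(r^4) as r → ∞. Polynomial growth is O(e^{r^ε}) for every ε > 0 (since r^4/e^{r^ε} → 0), so ρ ≤ ε for all ε > 0, i.e. ρ = 0. Every nonconstant polynomial has order 0.
Therefore ρ = 0.

Order ρ = 0.


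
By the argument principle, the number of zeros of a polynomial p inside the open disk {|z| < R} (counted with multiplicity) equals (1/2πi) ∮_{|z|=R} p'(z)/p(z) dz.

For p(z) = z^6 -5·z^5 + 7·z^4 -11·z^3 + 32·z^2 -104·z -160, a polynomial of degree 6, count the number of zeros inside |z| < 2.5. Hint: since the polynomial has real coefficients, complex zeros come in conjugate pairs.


The zeros of p are: (2 + 2i), (2 - 2i), 4, (-1 + 2i), (-1 - 2i), -1.
Their magnitudes are: 2.828, 2.828, 4, 2.236, 2.236, 1.
Zeros with |z| < R = 2.5: (-1 + 2i), (-1 - 2i), -1.
Count = 3.
By the argument principle, (1/2πi) ∮_{|z|=R} p'(z)/p(z) dz equals exactly this count.

Number of zeros inside |z| < 2.5: 3.


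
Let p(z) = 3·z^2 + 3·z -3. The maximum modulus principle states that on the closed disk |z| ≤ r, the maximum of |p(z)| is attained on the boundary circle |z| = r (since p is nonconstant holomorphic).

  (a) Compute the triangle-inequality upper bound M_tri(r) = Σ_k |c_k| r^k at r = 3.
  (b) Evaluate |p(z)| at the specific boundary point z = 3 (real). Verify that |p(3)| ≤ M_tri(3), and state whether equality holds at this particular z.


Coefficients: c_0 = -3, c_1 = 3, c_2 = 3. Radius r = 3.
Part (a). Triangle bound: M_tri(r) = Σ_k |c_k| r^k
  = |-3|·3^0 + |3|·3^1 + |3|·3^2
  = 3 + 9 + 27 = 39.
This bounds M(r) := max_{|z|=r} |p(z)| from above; equality holds iff all terms c_k z^k can be made to align in phase at a single z on |z|=r.
Part (b). At z = 3 (real, on the circle |z| = r):
  p(3) = (-3)·3^0 + (3)·3^1 + (3)·3^2 = 33.
  |p(3)| = 33.
Check: |p(3)| = 33 ≤ 39 = M_tri(3). ✓ Equality does not hold at z = 3 (the coefficients have mixed signs, so the terms do not all align in phase there).

M_tri(3) = 39; |p(3)| = 33; equality at z=3: no.


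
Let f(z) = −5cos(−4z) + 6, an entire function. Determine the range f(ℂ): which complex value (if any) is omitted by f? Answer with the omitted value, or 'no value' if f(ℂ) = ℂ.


Little Picard bounds the complement of f(ℂ) to at most one point.
cos is entire and surjective onto ℂ: for every w ∈ ℂ, cos(ζ) = w has a solution ζ ∈ ℂ (e.g., via the complex inverse arccos). With ζ = −4z this gives z = ζ/(-4). Then -5·cos(−4z) takes every value in -5·ℂ = ℂ, and adding 6 is a bijection of ℂ. So f is surjective and omits no value. (Note: only on the real line is cos bounded by [−1, 1].)

Omitted value: no value.


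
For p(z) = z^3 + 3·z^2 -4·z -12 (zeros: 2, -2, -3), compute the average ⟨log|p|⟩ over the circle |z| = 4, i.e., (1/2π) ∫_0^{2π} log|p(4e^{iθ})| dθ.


Zeros: -3, -2, 2; r = 4.
Inside |z| < r: -3, -2, 2. Outside (|z| ≥ r): ∅.
p(0) = -12, so log|p(0)| = log(12) = 2.4849.
Apply Jensen: I(r) = log|p(0)| + Σ_k log(r/|z_k|), summed over zeros inside |z| < r.
  log(r/|z_k|) for z_k = 2: log(4/2) = 0.6931
  log(r/|z_k|) for z_k = -2: log(4/2) = 0.6931
  log(r/|z_k|) for z_k = -3: log(4/3) = 0.2877
Sum over inside zeros: 1.6740.
I(r) = log|p(0)| + (inside sum) = 2.4849 + 1.6740 = 4.1589.
Closed form (all zeros inside, monic): I(r) = n·log(r) = 3·log(4) = 4.1589. ✓

I(r) ≈ 4.1589.


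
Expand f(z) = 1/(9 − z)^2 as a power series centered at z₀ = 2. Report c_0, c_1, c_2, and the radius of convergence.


Let w = z − z₀, so z = z₀ + w.
Then 9 − z = 9 − (z₀ + w) = (9 − z₀) − w = 7 − w.
f(z) = 1/(7 − w)^2 = (1/(7)^2) · (1 − w/(7))^{−2}.
By the binomial series (1−u)^{−2} = Σ_{n≥0} C(n+1, 1) u^n for |u|<1, with u = w/(7):
  c_n = C(n+1, 1) / (7)^(n+2).
  c_0 = 1/(7)^2 = 1/49.
  c_1 = 2/(7)^3 = 2/343.
  c_2 = 3/(7)^4 = 3/2401.
The series is valid for |w/d| < 1, i.e. |z − z₀| < |d|.
Radius of convergence: R = |9 − z₀| = |7| = 7 (distance from z₀ to the singularity z = 9).

c_0 = 1/49, c_1 = 2/343, c_2 = 3/2401; R = 7.
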